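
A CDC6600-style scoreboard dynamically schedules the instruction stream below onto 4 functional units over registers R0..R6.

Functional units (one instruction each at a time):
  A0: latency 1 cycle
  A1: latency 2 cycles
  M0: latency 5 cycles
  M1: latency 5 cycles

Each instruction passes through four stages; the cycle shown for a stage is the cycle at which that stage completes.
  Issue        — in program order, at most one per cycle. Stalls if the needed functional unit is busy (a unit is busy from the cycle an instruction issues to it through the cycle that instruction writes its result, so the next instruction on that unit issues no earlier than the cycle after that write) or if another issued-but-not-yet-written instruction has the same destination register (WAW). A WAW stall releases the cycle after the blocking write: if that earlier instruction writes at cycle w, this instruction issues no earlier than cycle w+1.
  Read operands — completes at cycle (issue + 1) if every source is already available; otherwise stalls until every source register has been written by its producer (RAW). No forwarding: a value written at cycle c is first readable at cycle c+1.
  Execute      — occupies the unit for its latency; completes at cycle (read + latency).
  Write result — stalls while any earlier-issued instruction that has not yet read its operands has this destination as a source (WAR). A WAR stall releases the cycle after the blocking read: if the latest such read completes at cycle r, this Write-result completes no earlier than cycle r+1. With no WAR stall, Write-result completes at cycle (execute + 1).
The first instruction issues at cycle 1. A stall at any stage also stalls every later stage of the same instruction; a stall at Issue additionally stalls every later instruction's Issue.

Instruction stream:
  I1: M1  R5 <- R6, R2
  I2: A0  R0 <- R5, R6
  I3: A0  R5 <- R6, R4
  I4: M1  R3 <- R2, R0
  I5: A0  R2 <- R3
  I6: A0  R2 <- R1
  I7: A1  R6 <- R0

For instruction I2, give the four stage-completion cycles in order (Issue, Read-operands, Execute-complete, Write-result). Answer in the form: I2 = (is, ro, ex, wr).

I2 = (2, 9, 10, 11)

I1 -> (1, 2, 7, 8)
I2 -> (2, 9, 10, 11)  // RAW R5: wait I1 write@8
I3 -> (12, 13, 14, 15)  // struct: A0 busy until I2 writes@11
I4 -> (13, 14, 19, 20)
I5 -> (16, 21, 22, 23)  // struct: A0 busy until I3 writes@15, RAW R3: wait I4 write@20
I6 -> (24, 25, 26, 27)  // struct: A0 busy until I5 writes@23
I7 -> (25, 26, 28, 29)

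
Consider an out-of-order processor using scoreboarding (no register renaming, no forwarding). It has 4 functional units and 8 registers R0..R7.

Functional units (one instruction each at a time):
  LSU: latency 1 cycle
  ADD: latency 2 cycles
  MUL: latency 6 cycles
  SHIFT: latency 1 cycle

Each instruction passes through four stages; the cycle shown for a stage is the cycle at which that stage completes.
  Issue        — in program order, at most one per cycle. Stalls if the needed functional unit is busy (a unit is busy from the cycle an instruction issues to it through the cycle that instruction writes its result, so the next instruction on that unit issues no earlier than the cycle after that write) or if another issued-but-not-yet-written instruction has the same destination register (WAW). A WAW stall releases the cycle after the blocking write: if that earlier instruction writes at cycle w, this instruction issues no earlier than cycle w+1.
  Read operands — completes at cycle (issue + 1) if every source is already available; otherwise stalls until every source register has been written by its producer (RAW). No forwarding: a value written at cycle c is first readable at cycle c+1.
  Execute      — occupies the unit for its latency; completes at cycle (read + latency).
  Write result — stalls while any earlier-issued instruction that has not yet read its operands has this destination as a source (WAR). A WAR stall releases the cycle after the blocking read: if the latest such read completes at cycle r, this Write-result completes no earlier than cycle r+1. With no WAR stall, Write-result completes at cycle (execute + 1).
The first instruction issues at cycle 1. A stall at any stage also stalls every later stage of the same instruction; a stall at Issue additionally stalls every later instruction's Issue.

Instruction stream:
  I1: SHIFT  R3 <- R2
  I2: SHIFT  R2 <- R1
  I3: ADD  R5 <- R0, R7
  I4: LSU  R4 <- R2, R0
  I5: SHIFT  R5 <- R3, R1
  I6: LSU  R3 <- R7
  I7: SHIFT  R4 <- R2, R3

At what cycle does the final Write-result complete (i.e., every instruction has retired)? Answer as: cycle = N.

cycle = 18

cycle 1: I1 issues→SHIFT
cycle 2: I1 reads
cycle 3: I1 exec-done
cycle 4: I1 writes R3
cycle 5: I2 issues→SHIFT
cycle 6: I2 reads · I3 issues→ADD
cycle 7: I2 exec-done · I3 reads · I4 issues→LSU
cycle 8: I2 writes R2
cycle 9: I3 exec-done · I4 reads
cycle 10: I3 writes R5 · I4 exec-done
cycle 11: I4 writes R4 · I5 issues→SHIFT
cycle 12: I5 reads · I6 issues→LSU
cycle 13: I5 exec-done · I6 reads
cycle 14: I5 writes R5 · I6 exec-done
cycle 15: I6 writes R3 · I7 issues→SHIFT
cycle 16: I7 reads
cycle 17: I7 exec-done
cycle 18: I7 writes R4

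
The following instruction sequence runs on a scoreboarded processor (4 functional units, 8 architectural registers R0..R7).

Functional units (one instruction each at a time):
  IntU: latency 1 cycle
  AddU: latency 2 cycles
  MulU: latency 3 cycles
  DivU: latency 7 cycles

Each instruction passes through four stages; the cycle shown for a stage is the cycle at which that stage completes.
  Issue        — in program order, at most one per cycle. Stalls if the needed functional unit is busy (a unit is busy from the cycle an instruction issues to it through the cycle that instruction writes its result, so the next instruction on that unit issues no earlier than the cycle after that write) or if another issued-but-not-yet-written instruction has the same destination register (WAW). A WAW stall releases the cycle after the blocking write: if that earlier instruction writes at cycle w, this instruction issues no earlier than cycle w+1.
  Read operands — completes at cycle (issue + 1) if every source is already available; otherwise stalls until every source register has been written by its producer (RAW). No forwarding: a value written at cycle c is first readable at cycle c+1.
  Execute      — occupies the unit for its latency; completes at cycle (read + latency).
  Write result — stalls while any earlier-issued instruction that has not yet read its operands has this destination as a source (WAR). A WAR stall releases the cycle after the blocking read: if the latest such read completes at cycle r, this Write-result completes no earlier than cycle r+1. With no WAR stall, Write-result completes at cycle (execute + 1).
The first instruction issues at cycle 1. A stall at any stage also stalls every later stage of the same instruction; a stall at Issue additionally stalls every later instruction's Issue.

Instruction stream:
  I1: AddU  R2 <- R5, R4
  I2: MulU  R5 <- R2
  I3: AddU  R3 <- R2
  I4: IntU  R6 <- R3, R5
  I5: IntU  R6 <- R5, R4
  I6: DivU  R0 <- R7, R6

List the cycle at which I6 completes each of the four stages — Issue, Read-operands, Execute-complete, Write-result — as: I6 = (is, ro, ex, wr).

cycle 1: I1 dispatched to AddU
cycle 2: I1 operands ready; I2 dispatched to MulU
cycle 4: I1 complete
cycle 5: R2←I1
cycle 6: I2 operands ready; I3 dispatched to AddU
cycle 7: I3 operands ready; I4 dispatched to IntU
cycle 9: I2 complete; I3 complete
cycle 10: R5←I2; R3←I3
cycle 11: I4 operands ready
cycle 12: I4 complete
cycle 13: R6←I4
cycle 14: I5 dispatched to IntU
cycle 15: I5 operands ready; I6 dispatched to DivU
cycle 16: I5 complete
cycle 17: R6←I5
cycle 18: I6 operands ready
cycle 25: I6 complete
cycle 26: R0←I6

I6 = (15, 18, 25, 26)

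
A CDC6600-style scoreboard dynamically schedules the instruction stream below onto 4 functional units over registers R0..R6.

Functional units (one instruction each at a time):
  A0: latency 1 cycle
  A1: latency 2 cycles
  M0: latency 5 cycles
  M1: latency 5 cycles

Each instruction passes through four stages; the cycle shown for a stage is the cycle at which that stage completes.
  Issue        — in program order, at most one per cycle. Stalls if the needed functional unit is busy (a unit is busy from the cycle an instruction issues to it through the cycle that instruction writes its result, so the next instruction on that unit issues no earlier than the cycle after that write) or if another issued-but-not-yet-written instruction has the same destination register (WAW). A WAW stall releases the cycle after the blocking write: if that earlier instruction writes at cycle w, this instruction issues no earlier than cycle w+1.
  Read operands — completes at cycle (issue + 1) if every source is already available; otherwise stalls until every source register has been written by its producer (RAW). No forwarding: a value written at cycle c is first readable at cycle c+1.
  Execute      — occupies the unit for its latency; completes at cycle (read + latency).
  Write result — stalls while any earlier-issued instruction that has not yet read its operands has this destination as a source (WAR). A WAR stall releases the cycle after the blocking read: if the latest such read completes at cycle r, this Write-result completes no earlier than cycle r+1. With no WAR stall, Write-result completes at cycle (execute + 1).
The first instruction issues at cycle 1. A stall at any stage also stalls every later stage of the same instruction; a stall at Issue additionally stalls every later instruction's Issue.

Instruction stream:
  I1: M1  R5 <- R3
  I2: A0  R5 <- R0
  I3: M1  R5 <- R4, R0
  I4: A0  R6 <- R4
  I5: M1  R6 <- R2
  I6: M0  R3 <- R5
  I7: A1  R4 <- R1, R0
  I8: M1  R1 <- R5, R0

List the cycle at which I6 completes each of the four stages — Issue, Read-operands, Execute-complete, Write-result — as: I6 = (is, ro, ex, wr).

  I1 | 1 | 2 | 7 | 8
  I2 | 9 | 10 | 11 | 12   WAW R5: wait I1 write@8
  I3 | 13 | 14 | 19 | 20   WAW R5: wait I2 write@12
  I4 | 14 | 15 | 16 | 17
  I5 | 21 | 22 | 27 | 28   struct: M1 busy until I3 writes@20
  I6 | 22 | 23 | 28 | 29
  I7 | 23 | 24 | 26 | 27
  I8 | 29 | 30 | 35 | 36   struct: M1 busy until I5 writes@28

I6 = (22, 23, 28, 29)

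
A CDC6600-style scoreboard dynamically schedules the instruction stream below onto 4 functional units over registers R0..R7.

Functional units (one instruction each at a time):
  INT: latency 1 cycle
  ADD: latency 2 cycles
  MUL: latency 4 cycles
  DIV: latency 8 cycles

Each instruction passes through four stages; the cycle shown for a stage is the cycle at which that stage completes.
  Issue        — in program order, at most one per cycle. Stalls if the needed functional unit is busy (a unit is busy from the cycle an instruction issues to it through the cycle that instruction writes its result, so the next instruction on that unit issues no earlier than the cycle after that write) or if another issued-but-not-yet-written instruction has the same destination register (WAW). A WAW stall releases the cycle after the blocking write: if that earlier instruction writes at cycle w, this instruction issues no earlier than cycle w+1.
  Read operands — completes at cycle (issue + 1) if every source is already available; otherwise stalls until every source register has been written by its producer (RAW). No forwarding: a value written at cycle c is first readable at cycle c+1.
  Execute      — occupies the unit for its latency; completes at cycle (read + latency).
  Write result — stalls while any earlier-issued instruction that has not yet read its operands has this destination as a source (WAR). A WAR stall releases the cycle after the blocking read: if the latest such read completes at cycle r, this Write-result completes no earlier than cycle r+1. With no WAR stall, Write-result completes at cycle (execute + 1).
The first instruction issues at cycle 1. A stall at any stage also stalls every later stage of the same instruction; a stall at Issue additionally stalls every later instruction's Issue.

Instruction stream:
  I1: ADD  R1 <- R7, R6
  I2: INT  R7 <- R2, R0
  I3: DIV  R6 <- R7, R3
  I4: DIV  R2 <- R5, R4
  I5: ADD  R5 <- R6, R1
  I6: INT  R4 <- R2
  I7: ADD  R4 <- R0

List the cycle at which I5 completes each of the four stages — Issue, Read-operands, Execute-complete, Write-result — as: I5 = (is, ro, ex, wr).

I5 = (17, 18, 20, 21)

  I1 | 1 | 2 | 4 | 5
  I2 | 2 | 3 | 4 | 5
  I3 | 3 | 6 | 14 | 15   RAW R7: wait I2 write@5
  I4 | 16 | 17 | 25 | 26   struct: DIV busy until I3 writes@15
  I5 | 17 | 18 | 20 | 21
  I6 | 18 | 27 | 28 | 29   RAW R2: wait I4 write@26
  I7 | 30 | 31 | 33 | 34   WAW R4: wait I6 write@29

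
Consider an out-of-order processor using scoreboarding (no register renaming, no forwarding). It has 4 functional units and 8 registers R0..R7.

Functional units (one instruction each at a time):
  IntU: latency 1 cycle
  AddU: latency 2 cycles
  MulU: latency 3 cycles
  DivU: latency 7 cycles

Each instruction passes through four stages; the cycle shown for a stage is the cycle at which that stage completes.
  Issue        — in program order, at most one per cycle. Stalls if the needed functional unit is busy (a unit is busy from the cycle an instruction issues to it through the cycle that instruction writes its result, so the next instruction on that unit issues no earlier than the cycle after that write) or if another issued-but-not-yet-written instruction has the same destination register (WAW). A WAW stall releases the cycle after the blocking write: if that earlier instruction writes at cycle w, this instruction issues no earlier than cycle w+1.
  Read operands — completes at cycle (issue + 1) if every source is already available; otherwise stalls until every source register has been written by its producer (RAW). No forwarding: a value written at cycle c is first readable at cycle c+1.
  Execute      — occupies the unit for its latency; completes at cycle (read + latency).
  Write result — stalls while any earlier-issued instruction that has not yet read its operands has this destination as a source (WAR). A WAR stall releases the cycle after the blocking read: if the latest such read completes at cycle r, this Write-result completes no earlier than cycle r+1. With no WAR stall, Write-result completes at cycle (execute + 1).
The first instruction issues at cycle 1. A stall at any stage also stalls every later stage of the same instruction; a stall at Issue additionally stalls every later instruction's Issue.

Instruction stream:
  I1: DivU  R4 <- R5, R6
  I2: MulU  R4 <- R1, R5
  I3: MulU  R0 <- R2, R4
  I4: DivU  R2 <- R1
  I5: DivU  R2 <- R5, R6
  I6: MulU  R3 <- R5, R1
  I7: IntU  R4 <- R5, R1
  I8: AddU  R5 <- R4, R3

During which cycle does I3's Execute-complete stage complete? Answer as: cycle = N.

cycle = 21

c1: issue I1 (DivU)
c2: I1 read-ops
c9: I1 finished on DivU
c10: I1→R4
c11: issue I2 (MulU)
c12: I2 read-ops
c15: I2 finished on MulU
c16: I2→R4
c17: issue I3 (MulU)
c18: I3 read-ops | issue I4 (DivU)
c19: I4 read-ops
c21: I3 finished on MulU
c22: I3→R0
c26: I4 finished on DivU
c27: I4→R2
c28: issue I5 (DivU)
c29: I5 read-ops | issue I6 (MulU)
c30: I6 read-ops | issue I7 (IntU)
c31: I7 read-ops | issue I8 (AddU)
c32: I7 finished on IntU
c33: I6 finished on MulU | I7→R4
c34: I6→R3
c35: I8 read-ops
c36: I5 finished on DivU
c37: I5→R2 | I8 finished on AddU
c38: I8→R5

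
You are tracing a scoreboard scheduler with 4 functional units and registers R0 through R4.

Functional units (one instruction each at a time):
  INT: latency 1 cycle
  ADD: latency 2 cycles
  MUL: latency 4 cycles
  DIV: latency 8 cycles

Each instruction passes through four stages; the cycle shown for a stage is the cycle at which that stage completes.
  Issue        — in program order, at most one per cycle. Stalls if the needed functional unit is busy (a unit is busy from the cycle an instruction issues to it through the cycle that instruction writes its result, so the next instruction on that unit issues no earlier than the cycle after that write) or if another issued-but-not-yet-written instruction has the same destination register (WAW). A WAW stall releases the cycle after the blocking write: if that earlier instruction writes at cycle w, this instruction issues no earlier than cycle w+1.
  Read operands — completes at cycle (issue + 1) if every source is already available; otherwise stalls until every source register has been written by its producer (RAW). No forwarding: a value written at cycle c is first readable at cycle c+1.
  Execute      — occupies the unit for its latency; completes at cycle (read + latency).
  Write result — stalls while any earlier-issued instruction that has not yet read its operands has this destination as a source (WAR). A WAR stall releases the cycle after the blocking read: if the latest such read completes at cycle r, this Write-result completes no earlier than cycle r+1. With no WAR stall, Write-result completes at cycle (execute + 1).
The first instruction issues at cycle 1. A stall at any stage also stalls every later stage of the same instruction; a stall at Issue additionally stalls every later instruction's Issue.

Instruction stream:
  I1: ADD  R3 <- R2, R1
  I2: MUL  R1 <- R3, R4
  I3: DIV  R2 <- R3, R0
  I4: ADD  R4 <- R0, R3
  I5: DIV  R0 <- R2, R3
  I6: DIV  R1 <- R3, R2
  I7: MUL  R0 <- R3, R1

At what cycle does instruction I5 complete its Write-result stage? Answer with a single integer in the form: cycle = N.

cycle = 26

cycle 1: issue I1 (ADD)
cycle 2: I1 read-ops; issue I2 (MUL)
cycle 3: issue I3 (DIV)
cycle 4: I1 finished on ADD
cycle 5: I1→R3
cycle 6: I2 read-ops; I3 read-ops; issue I4 (ADD)
cycle 7: I4 read-ops
cycle 9: I4 finished on ADD
cycle 10: I2 finished on MUL; I4→R4
cycle 11: I2→R1
cycle 14: I3 finished on DIV
cycle 15: I3→R2
cycle 16: issue I5 (DIV)
cycle 17: I5 read-ops
cycle 25: I5 finished on DIV
cycle 26: I5→R0
cycle 27: issue I6 (DIV)
cycle 28: I6 read-ops; issue I7 (MUL)
cycle 36: I6 finished on DIV
cycle 37: I6→R1
cycle 38: I7 read-ops
cycle 42: I7 finished on MUL
cycle 43: I7→R0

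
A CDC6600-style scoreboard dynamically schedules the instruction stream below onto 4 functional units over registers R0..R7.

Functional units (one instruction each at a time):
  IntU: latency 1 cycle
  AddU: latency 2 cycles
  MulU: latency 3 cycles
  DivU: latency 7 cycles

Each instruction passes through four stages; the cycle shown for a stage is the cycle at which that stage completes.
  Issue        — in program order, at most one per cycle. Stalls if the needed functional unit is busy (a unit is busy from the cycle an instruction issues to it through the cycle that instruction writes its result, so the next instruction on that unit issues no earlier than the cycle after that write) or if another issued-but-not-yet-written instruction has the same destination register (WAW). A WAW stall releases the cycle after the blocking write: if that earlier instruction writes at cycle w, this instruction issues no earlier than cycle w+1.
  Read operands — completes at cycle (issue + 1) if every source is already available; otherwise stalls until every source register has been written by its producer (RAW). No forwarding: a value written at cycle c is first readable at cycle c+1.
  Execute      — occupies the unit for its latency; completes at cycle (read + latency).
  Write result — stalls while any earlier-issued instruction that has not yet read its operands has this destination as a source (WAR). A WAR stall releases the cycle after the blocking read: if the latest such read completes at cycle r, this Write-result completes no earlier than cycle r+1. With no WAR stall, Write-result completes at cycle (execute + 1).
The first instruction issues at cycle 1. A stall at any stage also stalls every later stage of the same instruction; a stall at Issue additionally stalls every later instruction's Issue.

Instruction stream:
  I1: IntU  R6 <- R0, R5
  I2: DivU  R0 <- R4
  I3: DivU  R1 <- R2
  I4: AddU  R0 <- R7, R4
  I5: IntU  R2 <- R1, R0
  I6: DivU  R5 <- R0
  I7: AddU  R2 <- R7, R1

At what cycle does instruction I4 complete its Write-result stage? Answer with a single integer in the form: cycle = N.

cycle = 17

[I1] 1/2/3/4
[I2] 2/3/10/11
[I3] 12/13/20/21  (struct: DivU busy until I2 writes@11)
[I4] 13/14/16/17
[I5] 14/22/23/24  (RAW R1: wait I3 write@21)
[I6] 22/23/30/31  (struct: DivU busy until I3 writes@21)
[I7] 25/26/28/29  (WAW R2: wait I5 write@24)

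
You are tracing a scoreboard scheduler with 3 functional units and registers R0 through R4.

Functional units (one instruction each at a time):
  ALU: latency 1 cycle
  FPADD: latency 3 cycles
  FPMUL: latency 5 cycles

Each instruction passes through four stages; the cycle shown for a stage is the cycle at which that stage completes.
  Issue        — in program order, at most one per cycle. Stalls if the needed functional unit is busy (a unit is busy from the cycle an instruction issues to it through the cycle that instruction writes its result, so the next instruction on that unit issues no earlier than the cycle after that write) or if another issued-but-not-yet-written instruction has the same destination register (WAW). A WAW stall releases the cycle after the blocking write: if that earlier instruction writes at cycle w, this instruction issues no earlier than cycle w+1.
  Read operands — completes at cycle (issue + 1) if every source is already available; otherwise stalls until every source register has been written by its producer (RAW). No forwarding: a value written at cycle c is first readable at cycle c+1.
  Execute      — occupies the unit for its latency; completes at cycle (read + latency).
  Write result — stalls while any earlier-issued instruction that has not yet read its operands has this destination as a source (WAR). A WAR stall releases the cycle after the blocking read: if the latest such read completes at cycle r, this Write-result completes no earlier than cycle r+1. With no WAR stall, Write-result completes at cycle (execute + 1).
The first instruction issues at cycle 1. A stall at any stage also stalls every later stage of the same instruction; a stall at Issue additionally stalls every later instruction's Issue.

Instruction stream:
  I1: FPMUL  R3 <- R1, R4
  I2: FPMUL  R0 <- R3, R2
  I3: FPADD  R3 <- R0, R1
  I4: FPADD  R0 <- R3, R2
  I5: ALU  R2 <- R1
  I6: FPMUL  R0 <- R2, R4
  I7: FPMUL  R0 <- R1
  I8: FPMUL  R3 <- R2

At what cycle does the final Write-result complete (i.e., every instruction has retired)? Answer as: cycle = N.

c1: I1 dispatched to FPMUL
c2: I1 operands ready
c7: I1 complete
c8: R3←I1
c9: I2 dispatched to FPMUL
c10: I2 operands ready, I3 dispatched to FPADD
c15: I2 complete
c16: R0←I2
c17: I3 operands ready
c20: I3 complete
c21: R3←I3
c22: I4 dispatched to FPADD
c23: I4 operands ready, I5 dispatched to ALU
c24: I5 operands ready
c25: I5 complete
c26: I4 complete, R2←I5
c27: R0←I4
c28: I6 dispatched to FPMUL
c29: I6 operands ready
c34: I6 complete
c35: R0←I6
c36: I7 dispatched to FPMUL
c37: I7 operands ready
c42: I7 complete
c43: R0←I7
c44: I8 dispatched to FPMUL
c45: I8 operands ready
c50: I8 complete
c51: R3←I8

cycle = 51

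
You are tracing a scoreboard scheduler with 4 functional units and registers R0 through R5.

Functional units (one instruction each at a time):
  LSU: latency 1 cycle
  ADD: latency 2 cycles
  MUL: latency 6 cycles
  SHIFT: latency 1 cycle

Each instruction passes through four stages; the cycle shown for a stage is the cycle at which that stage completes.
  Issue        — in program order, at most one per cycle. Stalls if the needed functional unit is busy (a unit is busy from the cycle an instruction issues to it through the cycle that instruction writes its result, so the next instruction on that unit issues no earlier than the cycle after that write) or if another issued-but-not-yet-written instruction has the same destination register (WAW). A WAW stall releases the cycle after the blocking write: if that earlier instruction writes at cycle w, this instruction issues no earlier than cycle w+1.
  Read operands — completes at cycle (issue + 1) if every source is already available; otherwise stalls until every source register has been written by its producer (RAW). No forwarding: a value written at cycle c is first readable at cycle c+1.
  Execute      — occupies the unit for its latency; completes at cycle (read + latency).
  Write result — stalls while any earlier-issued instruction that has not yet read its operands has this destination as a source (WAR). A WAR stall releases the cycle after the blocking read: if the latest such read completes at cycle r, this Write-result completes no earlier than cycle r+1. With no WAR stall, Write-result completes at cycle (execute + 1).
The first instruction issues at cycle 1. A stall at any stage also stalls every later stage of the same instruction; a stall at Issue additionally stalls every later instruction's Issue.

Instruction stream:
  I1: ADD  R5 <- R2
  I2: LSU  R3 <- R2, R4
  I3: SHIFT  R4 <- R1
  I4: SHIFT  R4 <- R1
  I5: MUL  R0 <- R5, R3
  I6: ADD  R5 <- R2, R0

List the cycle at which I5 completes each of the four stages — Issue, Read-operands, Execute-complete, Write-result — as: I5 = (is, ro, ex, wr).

I5 = (8, 9, 15, 16)

I1 -> (1, 2, 4, 5)
I2 -> (2, 3, 4, 5)
I3 -> (3, 4, 5, 6)
I4 -> (7, 8, 9, 10)  // struct: SHIFT busy until I3 writes@6
I5 -> (8, 9, 15, 16)
I6 -> (9, 17, 19, 20)  // RAW R0: wait I5 write@16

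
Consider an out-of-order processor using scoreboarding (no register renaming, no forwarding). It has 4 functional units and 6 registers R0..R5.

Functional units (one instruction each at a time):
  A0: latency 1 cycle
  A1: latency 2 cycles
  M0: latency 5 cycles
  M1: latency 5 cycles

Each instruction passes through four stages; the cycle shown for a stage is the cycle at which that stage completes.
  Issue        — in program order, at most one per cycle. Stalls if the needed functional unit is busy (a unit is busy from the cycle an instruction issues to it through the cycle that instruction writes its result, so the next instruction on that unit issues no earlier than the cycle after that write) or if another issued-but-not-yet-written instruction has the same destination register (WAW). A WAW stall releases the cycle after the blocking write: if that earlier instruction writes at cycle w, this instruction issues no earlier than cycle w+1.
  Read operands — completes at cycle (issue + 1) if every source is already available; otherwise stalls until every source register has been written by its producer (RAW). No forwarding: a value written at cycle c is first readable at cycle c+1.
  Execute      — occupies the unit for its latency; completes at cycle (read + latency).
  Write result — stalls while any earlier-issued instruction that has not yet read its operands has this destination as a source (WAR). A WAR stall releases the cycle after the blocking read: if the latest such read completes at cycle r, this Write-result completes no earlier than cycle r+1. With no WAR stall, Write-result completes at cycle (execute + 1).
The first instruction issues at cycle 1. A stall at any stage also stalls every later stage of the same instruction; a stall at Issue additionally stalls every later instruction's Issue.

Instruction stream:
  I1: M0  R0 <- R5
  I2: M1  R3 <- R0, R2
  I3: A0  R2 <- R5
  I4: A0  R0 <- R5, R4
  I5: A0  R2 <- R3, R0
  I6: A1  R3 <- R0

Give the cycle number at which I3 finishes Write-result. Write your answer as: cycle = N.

cycle = 10

I1 -> (1, 2, 7, 8)
I2 -> (2, 9, 14, 15)  // RAW R0: wait I1 write@8
I3 -> (3, 4, 5, 10)  // WAR R2: wait I2 read@9
I4 -> (11, 12, 13, 14)  // struct: A0 busy until I3 writes@10
I5 -> (15, 16, 17, 18)  // struct: A0 busy until I4 writes@14
I6 -> (16, 17, 19, 20)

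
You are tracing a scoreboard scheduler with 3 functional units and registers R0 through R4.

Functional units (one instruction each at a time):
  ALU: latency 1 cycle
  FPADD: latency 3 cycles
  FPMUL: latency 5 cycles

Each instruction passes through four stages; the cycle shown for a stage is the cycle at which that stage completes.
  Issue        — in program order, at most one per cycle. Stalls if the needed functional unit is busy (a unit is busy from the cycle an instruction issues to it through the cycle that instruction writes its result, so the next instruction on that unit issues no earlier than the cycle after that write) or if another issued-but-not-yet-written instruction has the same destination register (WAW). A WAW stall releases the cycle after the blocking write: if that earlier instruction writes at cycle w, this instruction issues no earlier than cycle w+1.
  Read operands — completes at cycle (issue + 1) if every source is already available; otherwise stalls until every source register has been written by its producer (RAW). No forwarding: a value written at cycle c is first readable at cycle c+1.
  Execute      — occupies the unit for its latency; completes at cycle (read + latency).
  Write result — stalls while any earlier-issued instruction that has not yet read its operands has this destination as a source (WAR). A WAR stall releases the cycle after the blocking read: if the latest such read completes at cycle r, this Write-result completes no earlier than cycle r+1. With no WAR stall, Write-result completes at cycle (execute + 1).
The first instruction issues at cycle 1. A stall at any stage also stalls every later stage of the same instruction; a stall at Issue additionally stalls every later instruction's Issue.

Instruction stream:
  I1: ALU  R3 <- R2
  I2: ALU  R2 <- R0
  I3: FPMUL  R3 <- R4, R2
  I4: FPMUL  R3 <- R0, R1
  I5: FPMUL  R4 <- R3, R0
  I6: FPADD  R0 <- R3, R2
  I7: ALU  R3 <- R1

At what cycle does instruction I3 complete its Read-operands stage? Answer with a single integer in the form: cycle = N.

cycle = 9

I1  is:1  ro:2  ex:3  wr:4
I2  is:5  ro:6  ex:7  wr:8  — struct: ALU busy until I1 writes@4
I3  is:6  ro:9  ex:14  wr:15  — RAW R2: wait I2 write@8
I4  is:16  ro:17  ex:22  wr:23  — struct: FPMUL busy until I3 writes@15
I5  is:24  ro:25  ex:30  wr:31  — struct: FPMUL busy until I4 writes@23
I6  is:25  ro:26  ex:29  wr:30
I7  is:26  ro:27  ex:28  wr:29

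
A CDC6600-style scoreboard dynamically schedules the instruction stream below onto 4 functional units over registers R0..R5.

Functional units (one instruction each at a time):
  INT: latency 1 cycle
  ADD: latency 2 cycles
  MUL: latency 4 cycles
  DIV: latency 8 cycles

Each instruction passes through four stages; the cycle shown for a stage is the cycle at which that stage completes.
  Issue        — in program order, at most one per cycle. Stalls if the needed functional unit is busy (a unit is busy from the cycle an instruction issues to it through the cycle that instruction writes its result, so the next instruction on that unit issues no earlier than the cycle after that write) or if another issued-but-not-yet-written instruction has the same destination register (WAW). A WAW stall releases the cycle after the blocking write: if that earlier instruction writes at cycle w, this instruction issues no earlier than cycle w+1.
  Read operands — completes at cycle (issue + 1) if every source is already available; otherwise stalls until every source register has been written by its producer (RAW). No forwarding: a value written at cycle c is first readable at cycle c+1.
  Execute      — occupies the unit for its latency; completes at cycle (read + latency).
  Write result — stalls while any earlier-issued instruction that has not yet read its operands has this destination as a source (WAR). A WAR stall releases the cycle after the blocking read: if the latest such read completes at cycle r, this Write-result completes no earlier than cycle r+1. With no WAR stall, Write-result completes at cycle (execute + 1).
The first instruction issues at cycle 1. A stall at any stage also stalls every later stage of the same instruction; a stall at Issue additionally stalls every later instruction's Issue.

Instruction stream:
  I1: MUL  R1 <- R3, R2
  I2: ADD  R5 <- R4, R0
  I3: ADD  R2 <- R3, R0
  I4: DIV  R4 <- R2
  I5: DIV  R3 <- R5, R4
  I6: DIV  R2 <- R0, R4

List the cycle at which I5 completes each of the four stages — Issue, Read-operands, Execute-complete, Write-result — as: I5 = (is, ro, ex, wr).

c1: I1 dispatched to MUL
c2: I1 operands ready | I2 dispatched to ADD
c3: I2 operands ready
c5: I2 complete
c6: I1 complete | R5←I2
c7: R1←I1 | I3 dispatched to ADD
c8: I3 operands ready | I4 dispatched to DIV
c10: I3 complete
c11: R2←I3
c12: I4 operands ready
c20: I4 complete
c21: R4←I4
c22: I5 dispatched to DIV
c23: I5 operands ready
c31: I5 complete
c32: R3←I5
c33: I6 dispatched to DIV
c34: I6 operands ready
c42: I6 complete
c43: R2←I6

I5 = (22, 23, 31, 32)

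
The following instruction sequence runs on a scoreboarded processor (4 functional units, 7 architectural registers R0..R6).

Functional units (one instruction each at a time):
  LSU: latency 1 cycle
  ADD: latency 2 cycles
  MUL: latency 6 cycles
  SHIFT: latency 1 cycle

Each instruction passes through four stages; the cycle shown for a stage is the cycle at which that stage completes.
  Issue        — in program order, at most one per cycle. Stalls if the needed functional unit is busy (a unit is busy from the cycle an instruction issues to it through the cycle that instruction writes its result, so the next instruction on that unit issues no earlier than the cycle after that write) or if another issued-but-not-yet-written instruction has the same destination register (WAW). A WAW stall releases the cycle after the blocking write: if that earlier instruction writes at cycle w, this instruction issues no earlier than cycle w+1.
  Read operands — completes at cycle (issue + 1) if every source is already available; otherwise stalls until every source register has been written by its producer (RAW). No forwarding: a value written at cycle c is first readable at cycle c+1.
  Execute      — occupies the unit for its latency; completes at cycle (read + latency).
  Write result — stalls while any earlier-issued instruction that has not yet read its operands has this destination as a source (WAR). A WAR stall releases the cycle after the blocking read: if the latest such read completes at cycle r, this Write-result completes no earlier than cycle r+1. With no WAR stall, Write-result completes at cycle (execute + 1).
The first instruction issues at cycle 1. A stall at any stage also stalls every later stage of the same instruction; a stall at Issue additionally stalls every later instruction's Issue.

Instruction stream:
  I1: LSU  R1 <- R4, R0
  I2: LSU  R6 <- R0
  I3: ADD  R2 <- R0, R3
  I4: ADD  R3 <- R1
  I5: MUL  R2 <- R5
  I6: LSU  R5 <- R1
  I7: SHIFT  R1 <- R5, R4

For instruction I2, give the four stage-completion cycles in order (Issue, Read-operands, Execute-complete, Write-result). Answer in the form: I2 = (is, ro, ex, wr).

I2 = (5, 6, 7, 8)

I1  is:1  ro:2  ex:3  wr:4
I2  is:5  ro:6  ex:7  wr:8  — struct: LSU busy until I1 writes@4
I3  is:6  ro:7  ex:9  wr:10
I4  is:11  ro:12  ex:14  wr:15  — struct: ADD busy until I3 writes@10
I5  is:12  ro:13  ex:19  wr:20
I6  is:13  ro:14  ex:15  wr:16
I7  is:14  ro:17  ex:18  wr:19  — RAW R5: wait I6 write@16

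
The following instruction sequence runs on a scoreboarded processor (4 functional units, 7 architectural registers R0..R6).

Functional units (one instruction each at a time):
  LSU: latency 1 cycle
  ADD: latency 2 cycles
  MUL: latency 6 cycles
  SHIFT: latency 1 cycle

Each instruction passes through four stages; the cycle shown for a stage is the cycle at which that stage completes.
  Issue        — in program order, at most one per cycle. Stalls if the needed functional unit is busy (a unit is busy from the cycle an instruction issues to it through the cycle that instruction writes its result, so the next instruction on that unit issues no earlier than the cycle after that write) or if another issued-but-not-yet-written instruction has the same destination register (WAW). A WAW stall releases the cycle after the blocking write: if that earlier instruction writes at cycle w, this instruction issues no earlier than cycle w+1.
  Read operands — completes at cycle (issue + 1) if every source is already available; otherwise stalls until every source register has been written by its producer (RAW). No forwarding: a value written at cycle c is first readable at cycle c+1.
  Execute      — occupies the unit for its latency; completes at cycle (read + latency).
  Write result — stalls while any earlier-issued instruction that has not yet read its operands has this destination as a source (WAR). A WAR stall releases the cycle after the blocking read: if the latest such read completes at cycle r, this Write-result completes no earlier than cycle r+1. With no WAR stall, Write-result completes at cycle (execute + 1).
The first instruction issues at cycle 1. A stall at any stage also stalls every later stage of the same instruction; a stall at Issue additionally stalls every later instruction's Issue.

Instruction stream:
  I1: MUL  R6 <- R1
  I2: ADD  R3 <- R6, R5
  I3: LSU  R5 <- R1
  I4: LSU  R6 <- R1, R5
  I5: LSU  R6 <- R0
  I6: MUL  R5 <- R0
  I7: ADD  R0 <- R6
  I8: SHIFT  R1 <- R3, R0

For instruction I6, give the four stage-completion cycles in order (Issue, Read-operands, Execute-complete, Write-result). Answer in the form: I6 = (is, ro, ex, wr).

I6 = (17, 18, 24, 25)

t=1  I1 dispatched to MUL
t=2  I1 operands ready · I2 dispatched to ADD
t=3  I3 dispatched to LSU
t=4  I3 operands ready
t=5  I3 complete
t=8  I1 complete
t=9  R6←I1
t=10  I2 operands ready
t=11  R5←I3
t=12  I2 complete · I4 dispatched to LSU
t=13  R3←I2 · I4 operands ready
t=14  I4 complete
t=15  R6←I4
t=16  I5 dispatched to LSU
t=17  I5 operands ready · I6 dispatched to MUL
t=18  I5 complete · I6 operands ready · I7 dispatched to ADD
t=19  R6←I5 · I8 dispatched to SHIFT
t=20  I7 operands ready
t=22  I7 complete
t=23  R0←I7
t=24  I6 complete · I8 operands ready
t=25  R5←I6 · I8 complete
t=26  R1←I8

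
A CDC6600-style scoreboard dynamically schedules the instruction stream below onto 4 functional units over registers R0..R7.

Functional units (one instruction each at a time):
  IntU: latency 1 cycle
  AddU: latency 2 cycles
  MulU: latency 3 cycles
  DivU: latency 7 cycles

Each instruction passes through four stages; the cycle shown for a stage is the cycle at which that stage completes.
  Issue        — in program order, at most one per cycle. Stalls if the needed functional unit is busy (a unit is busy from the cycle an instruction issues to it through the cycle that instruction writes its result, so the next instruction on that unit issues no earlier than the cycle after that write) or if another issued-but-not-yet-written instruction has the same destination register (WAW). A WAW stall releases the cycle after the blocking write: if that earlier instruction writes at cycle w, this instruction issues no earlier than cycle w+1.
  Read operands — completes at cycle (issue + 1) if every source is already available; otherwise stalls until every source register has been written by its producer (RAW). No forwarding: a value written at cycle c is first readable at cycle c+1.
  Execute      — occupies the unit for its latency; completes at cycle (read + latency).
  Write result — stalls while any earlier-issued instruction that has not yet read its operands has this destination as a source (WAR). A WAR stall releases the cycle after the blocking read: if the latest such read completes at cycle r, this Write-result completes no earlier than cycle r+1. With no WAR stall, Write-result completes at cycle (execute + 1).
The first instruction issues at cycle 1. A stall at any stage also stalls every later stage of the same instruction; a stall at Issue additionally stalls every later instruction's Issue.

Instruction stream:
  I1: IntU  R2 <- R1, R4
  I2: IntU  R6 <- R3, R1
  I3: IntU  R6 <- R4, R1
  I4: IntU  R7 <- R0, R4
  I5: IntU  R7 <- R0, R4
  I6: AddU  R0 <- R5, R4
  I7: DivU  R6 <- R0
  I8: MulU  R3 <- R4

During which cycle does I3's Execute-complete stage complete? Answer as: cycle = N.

I1: IS=1 RO=2 EX=3 WR=4
I2: IS=5 RO=6 EX=7 WR=8  [struct: IntU busy until I1 writes@4]
I3: IS=9 RO=10 EX=11 WR=12  [struct: IntU busy until I2 writes@8]
I4: IS=13 RO=14 EX=15 WR=16  [struct: IntU busy until I3 writes@12]
I5: IS=17 RO=18 EX=19 WR=20  [struct: IntU busy until I4 writes@16]
I6: IS=18 RO=19 EX=21 WR=22
I7: IS=19 RO=23 EX=30 WR=31  [RAW R0: wait I6 write@22]
I8: IS=20 RO=21 EX=24 WR=25

cycle = 11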